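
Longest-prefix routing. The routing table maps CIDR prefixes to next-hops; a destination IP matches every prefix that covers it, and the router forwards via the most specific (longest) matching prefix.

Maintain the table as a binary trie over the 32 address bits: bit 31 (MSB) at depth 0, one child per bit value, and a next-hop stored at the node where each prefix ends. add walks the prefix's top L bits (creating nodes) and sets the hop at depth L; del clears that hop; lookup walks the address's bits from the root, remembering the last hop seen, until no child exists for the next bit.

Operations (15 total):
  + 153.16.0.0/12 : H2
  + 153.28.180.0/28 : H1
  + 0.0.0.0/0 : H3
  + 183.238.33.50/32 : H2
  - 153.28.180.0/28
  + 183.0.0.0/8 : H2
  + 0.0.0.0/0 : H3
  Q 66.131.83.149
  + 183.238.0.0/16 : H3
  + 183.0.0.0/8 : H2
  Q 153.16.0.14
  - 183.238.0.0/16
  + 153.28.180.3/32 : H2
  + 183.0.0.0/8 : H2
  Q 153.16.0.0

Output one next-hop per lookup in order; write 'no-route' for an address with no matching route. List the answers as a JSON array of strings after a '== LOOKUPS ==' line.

Process each operation:
  add 153.16.0.0/12 -> H2 at depth 12
  add 153.28.180.0/28 -> H1 at depth 28
  add 0.0.0.0/0 -> H3 at depth 0
  add 183.238.33.50/32 -> H2 at depth 32
  - 153.28.180.0/28 clear@28
  add 183.0.0.0/8 -> H2 at depth 8
  add 0.0.0.0/0 -> H3 at depth 0
  ? 66.131.83.149  path d0:H3  best=H3
  add 183.238.0.0/16 -> H3 at depth 16
  add 183.0.0.0/8 -> H2 at depth 8
  ? 153.16.0.14  path d0:H3→d1:-→d2:-→d3:-→d4:-→d5:-→d6:-→d7:-→d8:-→d9:-→d10:-→d11:-→d12:H2  best=H2
  - 183.238.0.0/16 clear@16
  add 153.28.180.3/32 -> H2 at depth 32
  add 183.0.0.0/8 -> H2 at depth 8
  ? 153.16.0.0  path d0:H3→d1:-→d2:-→d3:-→d4:-→d5:-→d6:-→d7:-→d8:-→d9:-→d10:-→d11:-→d12:H2  best=H2

== LOOKUPS ==
["H3","H2","H2"]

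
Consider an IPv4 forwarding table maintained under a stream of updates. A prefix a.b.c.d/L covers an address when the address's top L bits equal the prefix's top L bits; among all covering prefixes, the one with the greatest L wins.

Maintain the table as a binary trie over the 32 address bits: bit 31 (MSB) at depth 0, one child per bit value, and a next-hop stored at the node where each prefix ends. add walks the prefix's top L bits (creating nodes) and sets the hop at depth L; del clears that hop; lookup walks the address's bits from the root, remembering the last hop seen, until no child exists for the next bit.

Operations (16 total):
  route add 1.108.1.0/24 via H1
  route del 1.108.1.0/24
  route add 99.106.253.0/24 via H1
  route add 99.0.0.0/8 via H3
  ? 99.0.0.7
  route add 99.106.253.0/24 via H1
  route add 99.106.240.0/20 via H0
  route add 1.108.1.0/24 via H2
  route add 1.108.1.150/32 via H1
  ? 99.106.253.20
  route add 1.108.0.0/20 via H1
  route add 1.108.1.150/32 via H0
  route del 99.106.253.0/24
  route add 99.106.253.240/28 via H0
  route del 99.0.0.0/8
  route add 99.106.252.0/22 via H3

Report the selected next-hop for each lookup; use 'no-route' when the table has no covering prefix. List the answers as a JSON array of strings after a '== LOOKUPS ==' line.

Process each operation:
  + 1.108.1.0/24 (H1) depth=24
  del 1.108.1.0/24 (clear depth 24)
  + 99.106.253.0/24 (H1) depth=24
  + 99.0.0.0/8 (H3) depth=8
  lookup 99.0.0.7: bits 011000110 walk d0:-→d1:-→d2:-→d3:-→d4:-→d5:-→d6:-→d7:-→d8:H3→d9:- -> H3
  + 99.106.253.0/24 (H1) depth=24
  + 99.106.240.0/20 (H0) depth=20
  + 1.108.1.0/24 (H2) depth=24
  + 1.108.1.150/32 (H1) depth=32
  lookup 99.106.253.20: bits 011000110110101011111101 walk d0:-→d1:-→d2:-→d3:-→d4:-→d5:-→d6:-→d7:-→d8:H3→d9:-→d10:-→d11:-→d12:-→d13:-→d14:-→d15:-→d16:-→d17:-→d18:-→d19:-→d20:H0→d21:-→d22:-→d23:-→d24:H1 -> H1
  + 1.108.0.0/20 (H1) depth=20
  + 1.108.1.150/32 (H0) depth=32
  del 99.106.253.0/24 (clear depth 24)
  + 99.106.253.240/28 (H0) depth=28
  del 99.0.0.0/8 (clear depth 8)
  + 99.106.252.0/22 (H3) depth=22

== LOOKUPS ==
["H3","H1"]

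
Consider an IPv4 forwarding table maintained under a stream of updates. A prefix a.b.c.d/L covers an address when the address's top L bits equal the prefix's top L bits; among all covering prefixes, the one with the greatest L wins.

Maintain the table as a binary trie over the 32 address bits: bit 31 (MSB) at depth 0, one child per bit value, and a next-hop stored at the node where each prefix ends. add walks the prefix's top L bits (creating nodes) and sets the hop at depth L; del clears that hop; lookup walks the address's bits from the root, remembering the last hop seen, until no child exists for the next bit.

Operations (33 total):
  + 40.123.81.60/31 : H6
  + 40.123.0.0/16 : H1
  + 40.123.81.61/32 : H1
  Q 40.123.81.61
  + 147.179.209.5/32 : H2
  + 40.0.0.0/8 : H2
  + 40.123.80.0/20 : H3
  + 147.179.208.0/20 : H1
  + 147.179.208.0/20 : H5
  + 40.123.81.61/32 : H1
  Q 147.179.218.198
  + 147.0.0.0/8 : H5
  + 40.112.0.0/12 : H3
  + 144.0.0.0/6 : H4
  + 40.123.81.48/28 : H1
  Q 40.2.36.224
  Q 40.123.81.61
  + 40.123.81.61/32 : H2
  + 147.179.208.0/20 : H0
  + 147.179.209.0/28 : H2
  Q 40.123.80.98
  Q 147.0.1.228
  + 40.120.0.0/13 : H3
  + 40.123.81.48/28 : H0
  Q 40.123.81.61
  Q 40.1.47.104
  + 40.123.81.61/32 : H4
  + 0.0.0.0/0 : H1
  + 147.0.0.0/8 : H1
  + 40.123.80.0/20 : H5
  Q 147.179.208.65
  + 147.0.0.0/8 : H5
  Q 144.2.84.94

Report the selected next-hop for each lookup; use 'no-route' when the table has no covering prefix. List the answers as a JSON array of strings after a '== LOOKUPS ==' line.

Process each operation:
  add 40.123.81.60/31 -> H6 at depth 31
  add 40.123.0.0/16 -> H1 at depth 16
  add 40.123.81.61/32 -> H1 at depth 32
  ? 40.123.81.61  path d0:-→d1:-→d2:-→d3:-→d4:-→d5:-→d6:-→d7:-→d8:-→d9:-→d10:-→d11:-→d12:-→d13:-→d14:-→d15:-→d16:H1→d17:-→d18:-→d19:-→d20:-→d21:-→d22:-→d23:-→d24:-→d25:-→d26:-→d27:-→d28:-→d29:-→d30:-→d31:H6→d32:H1  best=H1
  add 147.179.209.5/32 -> H2 at depth 32
  add 40.0.0.0/8 -> H2 at depth 8
  add 40.123.80.0/20 -> H3 at depth 20
  add 147.179.208.0/20 -> H1 at depth 20
  add 147.179.208.0/20 -> H5 at depth 20
  add 40.123.81.61/32 -> H1 at depth 32
  ? 147.179.218.198  path d0:-→d1:-→d2:-→d3:-→d4:-→d5:-→d6:-→d7:-→d8:-→d9:-→d10:-→d11:-→d12:-→d13:-→d14:-→d15:-→d16:-→d17:-→d18:-→d19:-→d20:H5  best=H5
  add 147.0.0.0/8 -> H5 at depth 8
  add 40.112.0.0/12 -> H3 at depth 12
  add 144.0.0.0/6 -> H4 at depth 6
  add 40.123.81.48/28 -> H1 at depth 28
  ? 40.2.36.224  path d0:-→d1:-→d2:-→d3:-→d4:-→d5:-→d6:-→d7:-→d8:H2→d9:-  best=H2
  ? 40.123.81.61  path d0:-→d1:-→d2:-→d3:-→d4:-→d5:-→d6:-→d7:-→d8:H2→d9:-→d10:-→d11:-→d12:H3→d13:-→d14:-→d15:-→d16:H1→d17:-→d18:-→d19:-→d20:H3→d21:-→d22:-→d23:-→d24:-→d25:-→d26:-→d27:-→d28:H1→d29:-→d30:-→d31:H6→d32:H1  best=H1
  add 40.123.81.61/32 -> H2 at depth 32
  add 147.179.208.0/20 -> H0 at depth 20
  add 147.179.209.0/28 -> H2 at depth 28
  ? 40.123.80.98  path d0:-→d1:-→d2:-→d3:-→d4:-→d5:-→d6:-→d7:-→d8:H2→d9:-→d10:-→d11:-→d12:H3→d13:-→d14:-→d15:-→d16:H1→d17:-→d18:-→d19:-→d20:H3→d21:-→d22:-→d23:-  best=H3
  ? 147.0.1.228  path d0:-→d1:-→d2:-→d3:-→d4:-→d5:-→d6:H4→d7:-→d8:H5  best=H5
  add 40.120.0.0/13 -> H3 at depth 13
  add 40.123.81.48/28 -> H0 at depth 28
  ? 40.123.81.61  path d0:-→d1:-→d2:-→d3:-→d4:-→d5:-→d6:-→d7:-→d8:H2→d9:-→d10:-→d11:-→d12:H3→d13:H3→d14:-→d15:-→d16:H1→d17:-→d18:-→d19:-→d20:H3→d21:-→d22:-→d23:-→d24:-→d25:-→d26:-→d27:-→d28:H0→d29:-→d30:-→d31:H6→d32:H2  best=H2
  ? 40.1.47.104  path d0:-→d1:-→d2:-→d3:-→d4:-→d5:-→d6:-→d7:-→d8:H2→d9:-  best=H2
  add 40.123.81.61/32 -> H4 at depth 32
  add 0.0.0.0/0 -> H1 at depth 0
  add 147.0.0.0/8 -> H1 at depth 8
  add 40.123.80.0/20 -> H5 at depth 20
  ? 147.179.208.65  path d0:H1→d1:-→d2:-→d3:-→d4:-→d5:-→d6:H4→d7:-→d8:H1→d9:-→d10:-→d11:-→d12:-→d13:-→d14:-→d15:-→d16:-→d17:-→d18:-→d19:-→d20:H0→d21:-→d22:-→d23:-  best=H0
  add 147.0.0.0/8 -> H5 at depth 8
  ? 144.2.84.94  path d0:H1→d1:-→d2:-→d3:-→d4:-→d5:-→d6:H4  best=H4

== LOOKUPS ==
["H1","H5","H2","H1","H3","H5","H2","H2","H0","H4"]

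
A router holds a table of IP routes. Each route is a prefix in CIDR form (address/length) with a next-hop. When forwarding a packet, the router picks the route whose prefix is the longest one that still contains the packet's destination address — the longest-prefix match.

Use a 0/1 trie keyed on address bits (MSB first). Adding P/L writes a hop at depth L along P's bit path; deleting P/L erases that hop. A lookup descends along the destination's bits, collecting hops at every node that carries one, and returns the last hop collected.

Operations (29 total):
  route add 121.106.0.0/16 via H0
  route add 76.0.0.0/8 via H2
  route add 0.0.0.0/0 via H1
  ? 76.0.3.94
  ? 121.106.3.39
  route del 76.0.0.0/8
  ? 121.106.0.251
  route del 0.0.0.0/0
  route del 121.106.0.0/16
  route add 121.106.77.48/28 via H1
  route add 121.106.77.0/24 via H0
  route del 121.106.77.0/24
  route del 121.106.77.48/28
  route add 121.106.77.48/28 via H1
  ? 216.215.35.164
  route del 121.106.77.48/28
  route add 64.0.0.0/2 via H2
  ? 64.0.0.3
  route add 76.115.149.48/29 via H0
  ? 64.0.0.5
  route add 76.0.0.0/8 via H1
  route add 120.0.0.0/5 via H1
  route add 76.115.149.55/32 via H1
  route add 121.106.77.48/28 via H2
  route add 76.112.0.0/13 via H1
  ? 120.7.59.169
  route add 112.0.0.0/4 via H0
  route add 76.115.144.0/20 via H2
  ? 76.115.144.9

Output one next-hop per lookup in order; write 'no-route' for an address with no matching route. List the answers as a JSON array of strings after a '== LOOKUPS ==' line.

Trace:
  + 121.106.0.0/16 (H0) depth=16
  + 76.0.0.0/8 (H2) depth=8
  + 0.0.0.0/0 (H1) depth=0
  ? 76.0.3.94  path d0:H1→d1:-→d2:-→d3:-→d4:-→d5:-→d6:-→d7:-→d8:H2  best=H2
  ? 121.106.3.39  path d0:H1→d1:-→d2:-→d3:-→d4:-→d5:-→d6:-→d7:-→d8:-→d9:-→d10:-→d11:-→d12:-→d13:-→d14:-→d15:-→d16:H0  best=H0
  del 76.0.0.0/8 (clear depth 8)
  ? 121.106.0.251  path d0:H1→d1:-→d2:-→d3:-→d4:-→d5:-→d6:-→d7:-→d8:-→d9:-→d10:-→d11:-→d12:-→d13:-→d14:-→d15:-→d16:H0  best=H0
  del 0.0.0.0/0 (clear depth 0)
  del 121.106.0.0/16 (clear depth 16)
  + 121.106.77.48/28 (H1) depth=28
  + 121.106.77.0/24 (H0) depth=24
  del 121.106.77.0/24 (clear depth 24)
  del 121.106.77.48/28 (clear depth 28)
  + 121.106.77.48/28 (H1) depth=28
  ? 216.215.35.164  path d0:-  best=no-route
  del 121.106.77.48/28 (clear depth 28)
  + 64.0.0.0/2 (H2) depth=2
  ? 64.0.0.3  path d0:-→d1:-→d2:H2→d3:-→d4:-  best=H2
  + 76.115.149.48/29 (H0) depth=29
  ? 64.0.0.5  path d0:-→d1:-→d2:H2→d3:-→d4:-  best=H2
  + 76.0.0.0/8 (H1) depth=8
  + 120.0.0.0/5 (H1) depth=5
  + 76.115.149.55/32 (H1) depth=32
  + 121.106.77.48/28 (H2) depth=28
  + 76.112.0.0/13 (H1) depth=13
  ? 120.7.59.169  path d0:-→d1:-→d2:H2→d3:-→d4:-→d5:H1→d6:-→d7:-  best=H1
  + 112.0.0.0/4 (H0) depth=4
  + 76.115.144.0/20 (H2) depth=20
  ? 76.115.144.9  path d0:-→d1:-→d2:H2→d3:-→d4:-→d5:-→d6:-→d7:-→d8:H1→d9:-→d10:-→d11:-→d12:-→d13:H1→d14:-→d15:-→d16:-→d17:-→d18:-→d19:-→d20:H2→d21:-  best=H2

== LOOKUPS ==
["H2","H0","H0","no-route","H2","H2","H1","H2"]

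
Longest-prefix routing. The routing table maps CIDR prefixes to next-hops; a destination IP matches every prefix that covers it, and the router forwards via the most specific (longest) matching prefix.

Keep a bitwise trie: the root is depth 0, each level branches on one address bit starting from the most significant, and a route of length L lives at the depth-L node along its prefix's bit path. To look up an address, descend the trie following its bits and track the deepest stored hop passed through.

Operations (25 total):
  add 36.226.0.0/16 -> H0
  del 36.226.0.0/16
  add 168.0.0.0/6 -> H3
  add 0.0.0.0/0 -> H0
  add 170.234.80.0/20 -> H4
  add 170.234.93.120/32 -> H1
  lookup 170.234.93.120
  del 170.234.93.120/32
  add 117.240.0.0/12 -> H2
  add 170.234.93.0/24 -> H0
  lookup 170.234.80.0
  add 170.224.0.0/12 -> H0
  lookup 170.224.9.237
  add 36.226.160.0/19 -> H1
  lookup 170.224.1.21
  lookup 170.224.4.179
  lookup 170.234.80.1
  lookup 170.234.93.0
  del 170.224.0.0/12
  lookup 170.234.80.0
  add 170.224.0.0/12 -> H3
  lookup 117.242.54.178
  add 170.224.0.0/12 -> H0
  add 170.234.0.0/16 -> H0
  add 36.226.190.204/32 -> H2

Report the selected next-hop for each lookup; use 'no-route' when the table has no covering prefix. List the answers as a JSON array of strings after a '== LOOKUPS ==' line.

Trace:
  + 36.226.0.0/16 (H0) depth=16
  del 36.226.0.0/16 (clear depth 16)
  + 168.0.0.0/6 (H3) depth=6
  + 0.0.0.0/0 (H0) depth=0
  + 170.234.80.0/20 (H4) depth=20
  + 170.234.93.120/32 (H1) depth=32
  ? 170.234.93.120  path d0:H0→d1:-→d2:-→d3:-→d4:-→d5:-→d6:H3→d7:-→d8:-→d9:-→d10:-→d11:-→d12:-→d13:-→d14:-→d15:-→d16:-→d17:-→d18:-→d19:-→d20:H4→d21:-→d22:-→d23:-→d24:-→d25:-→d26:-→d27:-→d28:-→d29:-→d30:-→d31:-→d32:H1  best=H1
  del 170.234.93.120/32 (clear depth 32)
  + 117.240.0.0/12 (H2) depth=12
  + 170.234.93.0/24 (H0) depth=24
  ? 170.234.80.0  path d0:H0→d1:-→d2:-→d3:-→d4:-→d5:-→d6:H3→d7:-→d8:-→d9:-→d10:-→d11:-→d12:-→d13:-→d14:-→d15:-→d16:-→d17:-→d18:-→d19:-→d20:H4  best=H4
  + 170.224.0.0/12 (H0) depth=12
  ? 170.224.9.237  path d0:H0→d1:-→d2:-→d3:-→d4:-→d5:-→d6:H3→d7:-→d8:-→d9:-→d10:-→d11:-→d12:H0  best=H0
  + 36.226.160.0/19 (H1) depth=19
  ? 170.224.1.21  path d0:H0→d1:-→d2:-→d3:-→d4:-→d5:-→d6:H3→d7:-→d8:-→d9:-→d10:-→d11:-→d12:H0  best=H0
  ? 170.224.4.179  path d0:H0→d1:-→d2:-→d3:-→d4:-→d5:-→d6:H3→d7:-→d8:-→d9:-→d10:-→d11:-→d12:H0  best=H0
  ? 170.234.80.1  path d0:H0→d1:-→d2:-→d3:-→d4:-→d5:-→d6:H3→d7:-→d8:-→d9:-→d10:-→d11:-→d12:H0→d13:-→d14:-→d15:-→d16:-→d17:-→d18:-→d19:-→d20:H4  best=H4
  ? 170.234.93.0  path d0:H0→d1:-→d2:-→d3:-→d4:-→d5:-→d6:H3→d7:-→d8:-→d9:-→d10:-→d11:-→d12:H0→d13:-→d14:-→d15:-→d16:-→d17:-→d18:-→d19:-→d20:H4→d21:-→d22:-→d23:-→d24:H0→d25:-  best=H0
  del 170.224.0.0/12 (clear depth 12)
  ? 170.234.80.0  path d0:H0→d1:-→d2:-→d3:-→d4:-→d5:-→d6:H3→d7:-→d8:-→d9:-→d10:-→d11:-→d12:-→d13:-→d14:-→d15:-→d16:-→d17:-→d18:-→d19:-→d20:H4  best=H4
  + 170.224.0.0/12 (H3) depth=12
  ? 117.242.54.178  path d0:H0→d1:-→d2:-→d3:-→d4:-→d5:-→d6:-→d7:-→d8:-→d9:-→d10:-→d11:-→d12:H2  best=H2
  + 170.224.0.0/12 (H0) depth=12
  + 170.234.0.0/16 (H0) depth=16
  + 36.226.190.204/32 (H2) depth=32

== LOOKUPS ==
["H1","H4","H0","H0","H0","H4","H0","H4","H2"]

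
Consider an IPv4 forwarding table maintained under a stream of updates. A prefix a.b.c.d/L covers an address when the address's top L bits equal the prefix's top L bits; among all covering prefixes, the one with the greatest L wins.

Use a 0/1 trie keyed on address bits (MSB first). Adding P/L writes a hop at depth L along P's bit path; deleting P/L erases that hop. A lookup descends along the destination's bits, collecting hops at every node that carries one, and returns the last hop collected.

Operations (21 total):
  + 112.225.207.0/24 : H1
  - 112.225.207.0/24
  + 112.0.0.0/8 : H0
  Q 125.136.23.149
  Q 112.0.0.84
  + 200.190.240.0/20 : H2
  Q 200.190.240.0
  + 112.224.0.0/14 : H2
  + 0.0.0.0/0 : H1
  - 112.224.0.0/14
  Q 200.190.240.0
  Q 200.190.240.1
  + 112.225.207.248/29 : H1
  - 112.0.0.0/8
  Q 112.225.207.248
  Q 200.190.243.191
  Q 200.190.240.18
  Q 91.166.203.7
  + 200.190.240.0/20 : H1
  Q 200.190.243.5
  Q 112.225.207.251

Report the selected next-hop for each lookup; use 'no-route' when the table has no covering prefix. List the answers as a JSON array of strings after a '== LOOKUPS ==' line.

Apply in order:
  + 112.225.207.0/24 (H1) depth=24
  - 112.225.207.0/24 clear@24
  + 112.0.0.0/8 (H0) depth=8
  Q 125.136.23.149: descend 0111 ; hops seen [∅] ; pick no-route
  Q 112.0.0.84: descend 01110000 ; hops seen [H0] ; pick H0
  + 200.190.240.0/20 (H2) depth=20
  Q 200.190.240.0: descend 11001000101111101111 ; hops seen [H2] ; pick H2
  + 112.224.0.0/14 (H2) depth=14
  + 0.0.0.0/0 (H1) depth=0
  - 112.224.0.0/14 clear@14
  Q 200.190.240.0: descend 11001000101111101111 ; hops seen [H1,H2] ; pick H2
  Q 200.190.240.1: descend 11001000101111101111 ; hops seen [H1,H2] ; pick H2
  + 112.225.207.248/29 (H1) depth=29
  - 112.0.0.0/8 clear@8
  Q 112.225.207.248: descend 01110000111000011100111111111 ; hops seen [H1,H1] ; pick H1
  Q 200.190.243.191: descend 11001000101111101111 ; hops seen [H1,H2] ; pick H2
  Q 200.190.240.18: descend 11001000101111101111 ; hops seen [H1,H2] ; pick H2
  Q 91.166.203.7: descend 01 ; hops seen [H1] ; pick H1
  + 200.190.240.0/20 (H1) depth=20
  Q 200.190.243.5: descend 11001000101111101111 ; hops seen [H1,H1] ; pick H1
  Q 112.225.207.251: descend 01110000111000011100111111111 ; hops seen [H1,H1] ; pick H1

== LOOKUPS ==
["no-route","H0","H2","H2","H2","H1","H2","H2","H1","H1","H1"]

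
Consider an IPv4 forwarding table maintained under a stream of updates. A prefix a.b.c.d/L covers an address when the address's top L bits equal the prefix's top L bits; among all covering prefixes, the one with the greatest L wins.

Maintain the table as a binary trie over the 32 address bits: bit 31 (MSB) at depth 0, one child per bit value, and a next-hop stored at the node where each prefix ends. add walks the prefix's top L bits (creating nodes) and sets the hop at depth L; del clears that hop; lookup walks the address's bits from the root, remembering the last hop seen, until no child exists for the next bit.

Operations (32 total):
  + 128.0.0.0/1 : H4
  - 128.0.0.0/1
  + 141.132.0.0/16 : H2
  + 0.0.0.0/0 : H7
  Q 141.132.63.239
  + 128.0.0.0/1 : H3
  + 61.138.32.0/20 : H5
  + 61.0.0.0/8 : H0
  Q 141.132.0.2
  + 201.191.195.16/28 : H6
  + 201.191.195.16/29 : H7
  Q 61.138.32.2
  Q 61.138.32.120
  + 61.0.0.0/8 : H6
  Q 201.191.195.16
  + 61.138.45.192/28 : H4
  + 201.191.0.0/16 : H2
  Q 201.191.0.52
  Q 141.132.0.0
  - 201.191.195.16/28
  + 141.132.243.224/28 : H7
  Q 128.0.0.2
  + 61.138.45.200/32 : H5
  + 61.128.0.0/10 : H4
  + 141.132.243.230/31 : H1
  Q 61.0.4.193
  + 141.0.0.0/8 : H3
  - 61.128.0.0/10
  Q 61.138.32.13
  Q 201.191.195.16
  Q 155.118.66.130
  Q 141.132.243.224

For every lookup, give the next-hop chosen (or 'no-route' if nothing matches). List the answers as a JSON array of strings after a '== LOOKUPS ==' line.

Trace:
  add 128.0.0.0/1 -> H4 at depth 1
  del 128.0.0.0/1 (clear depth 1)
  add 141.132.0.0/16 -> H2 at depth 16
  add 0.0.0.0/0 -> H7 at depth 0
  lookup 141.132.63.239: bits 1000110110000100 walk d0:H7→d1:-→d2:-→d3:-→d4:-→d5:-→d6:-→d7:-→d8:-→d9:-→d10:-→d11:-→d12:-→d13:-→d14:-→d15:-→d16:H2 -> H2
  add 128.0.0.0/1 -> H3 at depth 1
  add 61.138.32.0/20 -> H5 at depth 20
  add 61.0.0.0/8 -> H0 at depth 8
  lookup 141.132.0.2: bits 1000110110000100 walk d0:H7→d1:H3→d2:-→d3:-→d4:-→d5:-→d6:-→d7:-→d8:-→d9:-→d10:-→d11:-→d12:-→d13:-→d14:-→d15:-→d16:H2 -> H2
  add 201.191.195.16/28 -> H6 at depth 28
  add 201.191.195.16/29 -> H7 at depth 29
  lookup 61.138.32.2: bits 00111101100010100010 walk d0:H7→d1:-→d2:-→d3:-→d4:-→d5:-→d6:-→d7:-→d8:H0→d9:-→d10:-→d11:-→d12:-→d13:-→d14:-→d15:-→d16:-→d17:-→d18:-→d19:-→d20:H5 -> H5
  lookup 61.138.32.120: bits 00111101100010100010 walk d0:H7→d1:-→d2:-→d3:-→d4:-→d5:-→d6:-→d7:-→d8:H0→d9:-→d10:-→d11:-→d12:-→d13:-→d14:-→d15:-→d16:-→d17:-→d18:-→d19:-→d20:H5 -> H5
  add 61.0.0.0/8 -> H6 at depth 8
  lookup 201.191.195.16: bits 11001001101111111100001100010 walk d0:H7→d1:H3→d2:-→d3:-→d4:-→d5:-→d6:-→d7:-→d8:-→d9:-→d10:-→d11:-→d12:-→d13:-→d14:-→d15:-→d16:-→d17:-→d18:-→d19:-→d20:-→d21:-→d22:-→d23:-→d24:-→d25:-→d26:-→d27:-→d28:H6→d29:H7 -> H7
  add 61.138.45.192/28 -> H4 at depth 28
  add 201.191.0.0/16 -> H2 at depth 16
  lookup 201.191.0.52: bits 1100100110111111 walk d0:H7→d1:H3→d2:-→d3:-→d4:-→d5:-→d6:-→d7:-→d8:-→d9:-→d10:-→d11:-→d12:-→d13:-→d14:-→d15:-→d16:H2 -> H2
  lookup 141.132.0.0: bits 1000110110000100 walk d0:H7→d1:H3→d2:-→d3:-→d4:-→d5:-→d6:-→d7:-→d8:-→d9:-→d10:-→d11:-→d12:-→d13:-→d14:-→d15:-→d16:H2 -> H2
  del 201.191.195.16/28 (clear depth 28)
  add 141.132.243.224/28 -> H7 at depth 28
  lookup 128.0.0.2: bits 1000 walk d0:H7→d1:H3→d2:-→d3:-→d4:- -> H3
  add 61.138.45.200/32 -> H5 at depth 32
  add 61.128.0.0/10 -> H4 at depth 10
  add 141.132.243.230/31 -> H1 at depth 31
  lookup 61.0.4.193: bits 00111101 walk d0:H7→d1:-→d2:-→d3:-→d4:-→d5:-→d6:-→d7:-→d8:H6 -> H6
  add 141.0.0.0/8 -> H3 at depth 8
  del 61.128.0.0/10 (clear depth 10)
  lookup 61.138.32.13: bits 00111101100010100010 walk d0:H7→d1:-→d2:-→d3:-→d4:-→d5:-→d6:-→d7:-→d8:H6→d9:-→d10:-→d11:-→d12:-→d13:-→d14:-→d15:-→d16:-→d17:-→d18:-→d19:-→d20:H5 -> H5
  lookup 201.191.195.16: bits 11001001101111111100001100010 walk d0:H7→d1:H3→d2:-→d3:-→d4:-→d5:-→d6:-→d7:-→d8:-→d9:-→d10:-→d11:-→d12:-→d13:-→d14:-→d15:-→d16:H2→d17:-→d18:-→d19:-→d20:-→d21:-→d22:-→d23:-→d24:-→d25:-→d26:-→d27:-→d28:-→d29:H7 -> H7
  lookup 155.118.66.130: bits 100 walk d0:H7→d1:H3→d2:-→d3:- -> H3
  lookup 141.132.243.224: bits 10001101100001001111001111100 walk d0:H7→d1:H3→d2:-→d3:-→d4:-→d5:-→d6:-→d7:-→d8:H3→d9:-→d10:-→d11:-→d12:-→d13:-→d14:-→d15:-→d16:H2→d17:-→d18:-→d19:-→d20:-→d21:-→d22:-→d23:-→d24:-→d25:-→d26:-→d27:-→d28:H7→d29:- -> H7

== LOOKUPS ==
["H2","H2","H5","H5","H7","H2","H2","H3","H6","H5","H7","H3","H7"]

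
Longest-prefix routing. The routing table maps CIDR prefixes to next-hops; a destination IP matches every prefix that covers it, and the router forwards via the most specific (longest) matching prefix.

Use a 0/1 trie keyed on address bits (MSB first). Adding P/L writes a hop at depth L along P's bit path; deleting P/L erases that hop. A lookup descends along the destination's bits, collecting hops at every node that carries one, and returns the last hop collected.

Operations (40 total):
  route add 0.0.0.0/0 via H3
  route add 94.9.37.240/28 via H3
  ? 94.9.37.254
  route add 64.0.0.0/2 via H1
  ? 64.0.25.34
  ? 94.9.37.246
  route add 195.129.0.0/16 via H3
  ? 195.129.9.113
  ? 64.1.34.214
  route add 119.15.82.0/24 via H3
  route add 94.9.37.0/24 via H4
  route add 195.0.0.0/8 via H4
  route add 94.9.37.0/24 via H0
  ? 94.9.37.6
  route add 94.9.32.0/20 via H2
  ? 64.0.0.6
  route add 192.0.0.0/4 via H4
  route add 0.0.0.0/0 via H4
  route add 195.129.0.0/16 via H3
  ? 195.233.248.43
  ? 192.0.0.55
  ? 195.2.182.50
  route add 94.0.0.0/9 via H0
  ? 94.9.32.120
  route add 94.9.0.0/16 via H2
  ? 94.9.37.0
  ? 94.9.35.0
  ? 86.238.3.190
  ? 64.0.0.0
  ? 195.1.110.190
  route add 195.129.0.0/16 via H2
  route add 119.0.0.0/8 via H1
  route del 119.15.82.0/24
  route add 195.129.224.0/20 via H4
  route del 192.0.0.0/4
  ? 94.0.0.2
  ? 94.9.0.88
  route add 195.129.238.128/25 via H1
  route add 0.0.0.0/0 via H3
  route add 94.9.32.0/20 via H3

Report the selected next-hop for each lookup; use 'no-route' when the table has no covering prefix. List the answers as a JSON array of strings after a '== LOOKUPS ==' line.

Trace:
  add 0.0.0.0/0 -> H3 at depth 0
  add 94.9.37.240/28 -> H3 at depth 28
  lookup 94.9.37.254: bits 0101111000001001001001011111 walk d0:H3→d1:-→d2:-→d3:-→d4:-→d5:-→d6:-→d7:-→d8:-→d9:-→d10:-→d11:-→d12:-→d13:-→d14:-→d15:-→d16:-→d17:-→d18:-→d19:-→d20:-→d21:-→d22:-→d23:-→d24:-→d25:-→d26:-→d27:-→d28:H3 -> H3
  add 64.0.0.0/2 -> H1 at depth 2
  lookup 64.0.25.34: bits 010 walk d0:H3→d1:-→d2:H1→d3:- -> H1
  lookup 94.9.37.246: bits 0101111000001001001001011111 walk d0:H3→d1:-→d2:H1→d3:-→d4:-→d5:-→d6:-→d7:-→d8:-→d9:-→d10:-→d11:-→d12:-→d13:-→d14:-→d15:-→d16:-→d17:-→d18:-→d19:-→d20:-→d21:-→d22:-→d23:-→d24:-→d25:-→d26:-→d27:-→d28:H3 -> H3
  add 195.129.0.0/16 -> H3 at depth 16
  lookup 195.129.9.113: bits 1100001110000001 walk d0:H3→d1:-→d2:-→d3:-→d4:-→d5:-→d6:-→d7:-→d8:-→d9:-→d10:-→d11:-→d12:-→d13:-→d14:-→d15:-→d16:H3 -> H3
  lookup 64.1.34.214: bits 010 walk d0:H3→d1:-→d2:H1→d3:- -> H1
  add 119.15.82.0/24 -> H3 at depth 24
  add 94.9.37.0/24 -> H4 at depth 24
  add 195.0.0.0/8 -> H4 at depth 8
  add 94.9.37.0/24 -> H0 at depth 24
  lookup 94.9.37.6: bits 010111100000100100100101 walk d0:H3→d1:-→d2:H1→d3:-→d4:-→d5:-→d6:-→d7:-→d8:-→d9:-→d10:-→d11:-→d12:-→d13:-→d14:-→d15:-→d16:-→d17:-→d18:-→d19:-→d20:-→d21:-→d22:-→d23:-→d24:H0 -> H0
  add 94.9.32.0/20 -> H2 at depth 20
  lookup 64.0.0.6: bits 010 walk d0:H3→d1:-→d2:H1→d3:- -> H1
  add 192.0.0.0/4 -> H4 at depth 4
  add 0.0.0.0/0 -> H4 at depth 0
  add 195.129.0.0/16 -> H3 at depth 16
  lookup 195.233.248.43: bits 110000111 walk d0:H4→d1:-→d2:-→d3:-→d4:H4→d5:-→d6:-→d7:-→d8:H4→d9:- -> H4
  lookup 192.0.0.55: bits 110000 walk d0:H4→d1:-→d2:-→d3:-→d4:H4→d5:-→d6:- -> H4
  lookup 195.2.182.50: bits 11000011 walk d0:H4→d1:-→d2:-→d3:-→d4:H4→d5:-→d6:-→d7:-→d8:H4 -> H4
  add 94.0.0.0/9 -> H0 at depth 9
  lookup 94.9.32.120: bits 010111100000100100100 walk d0:H4→d1:-→d2:H1→d3:-→d4:-→d5:-→d6:-→d7:-→d8:-→d9:H0→d10:-→d11:-→d12:-→d13:-→d14:-→d15:-→d16:-→d17:-→d18:-→d19:-→d20:H2→d21:- -> H2
  add 94.9.0.0/16 -> H2 at depth 16
  lookup 94.9.37.0: bits 010111100000100100100101 walk d0:H4→d1:-→d2:H1→d3:-→d4:-→d5:-→d6:-→d7:-→d8:-→d9:H0→d10:-→d11:-→d12:-→d13:-→d14:-→d15:-→d16:H2→d17:-→d18:-→d19:-→d20:H2→d21:-→d22:-→d23:-→d24:H0 -> H0
  lookup 94.9.35.0: bits 010111100000100100100 walk d0:H4→d1:-→d2:H1→d3:-→d4:-→d5:-→d6:-→d7:-→d8:-→d9:H0→d10:-→d11:-→d12:-→d13:-→d14:-→d15:-→d16:H2→d17:-→d18:-→d19:-→d20:H2→d21:- -> H2
  lookup 86.238.3.190: bits 0101 walk d0:H4→d1:-→d2:H1→d3:-→d4:- -> H1
  lookup 64.0.0.0: bits 010 walk d0:H4→d1:-→d2:H1→d3:- -> H1
  lookup 195.1.110.190: bits 11000011 walk d0:H4→d1:-→d2:-→d3:-→d4:H4→d5:-→d6:-→d7:-→d8:H4 -> H4
  add 195.129.0.0/16 -> H2 at depth 16
  add 119.0.0.0/8 -> H1 at depth 8
  del 119.15.82.0/24 (clear depth 24)
  add 195.129.224.0/20 -> H4 at depth 20
  del 192.0.0.0/4 (clear depth 4)
  lookup 94.0.0.2: bits 010111100000 walk d0:H4→d1:-→d2:H1→d3:-→d4:-→d5:-→d6:-→d7:-→d8:-→d9:H0→d10:-→d11:-→d12:- -> H0
  lookup 94.9.0.88: bits 010111100000100100 walk d0:H4→d1:-→d2:H1→d3:-→d4:-→d5:-→d6:-→d7:-→d8:-→d9:H0→d10:-→d11:-→d12:-→d13:-→d14:-→d15:-→d16:H2→d17:-→d18:- -> H2
  add 195.129.238.128/25 -> H1 at depth 25
  add 0.0.0.0/0 -> H3 at depth 0
  add 94.9.32.0/20 -> H3 at depth 20

== LOOKUPS ==
["H3","H1","H3","H3","H1","H0","H1","H4","H4","H4","H2","H0","H2","H1","H1","H4","H0","H2"]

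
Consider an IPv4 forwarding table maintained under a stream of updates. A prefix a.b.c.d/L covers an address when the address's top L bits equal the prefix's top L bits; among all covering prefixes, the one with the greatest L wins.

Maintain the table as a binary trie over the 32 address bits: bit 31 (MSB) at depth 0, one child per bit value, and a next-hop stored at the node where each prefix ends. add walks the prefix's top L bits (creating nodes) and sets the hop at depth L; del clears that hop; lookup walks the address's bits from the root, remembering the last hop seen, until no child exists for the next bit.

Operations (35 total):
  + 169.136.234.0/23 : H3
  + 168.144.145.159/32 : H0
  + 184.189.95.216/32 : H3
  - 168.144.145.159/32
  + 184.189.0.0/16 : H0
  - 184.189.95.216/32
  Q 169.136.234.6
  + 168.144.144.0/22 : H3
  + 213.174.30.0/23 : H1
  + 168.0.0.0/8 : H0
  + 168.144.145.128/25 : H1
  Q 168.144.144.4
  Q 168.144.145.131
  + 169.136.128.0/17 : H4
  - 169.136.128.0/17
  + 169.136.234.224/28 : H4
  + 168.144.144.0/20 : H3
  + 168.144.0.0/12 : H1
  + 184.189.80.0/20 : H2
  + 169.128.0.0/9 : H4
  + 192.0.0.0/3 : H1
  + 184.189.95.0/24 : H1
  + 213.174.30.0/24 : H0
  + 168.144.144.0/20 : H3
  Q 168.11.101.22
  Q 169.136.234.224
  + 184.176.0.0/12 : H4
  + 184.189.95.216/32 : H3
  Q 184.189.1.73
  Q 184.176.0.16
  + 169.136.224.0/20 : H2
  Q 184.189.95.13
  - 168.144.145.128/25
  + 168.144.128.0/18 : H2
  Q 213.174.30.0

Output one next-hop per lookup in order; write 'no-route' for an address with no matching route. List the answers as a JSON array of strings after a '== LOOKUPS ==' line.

Apply in order:
  + 169.136.234.0/23 (H3) depth=23
  + 168.144.145.159/32 (H0) depth=32
  + 184.189.95.216/32 (H3) depth=32
  del 168.144.145.159/32 (clear depth 32)
  + 184.189.0.0/16 (H0) depth=16
  del 184.189.95.216/32 (clear depth 32)
  ? 169.136.234.6  path d0:-→d1:-→d2:-→d3:-→d4:-→d5:-→d6:-→d7:-→d8:-→d9:-→d10:-→d11:-→d12:-→d13:-→d14:-→d15:-→d16:-→d17:-→d18:-→d19:-→d20:-→d21:-→d22:-→d23:H3  best=H3
  + 168.144.144.0/22 (H3) depth=22
  + 213.174.30.0/23 (H1) depth=23
  + 168.0.0.0/8 (H0) depth=8
  + 168.144.145.128/25 (H1) depth=25
  ? 168.144.144.4  path d0:-→d1:-→d2:-→d3:-→d4:-→d5:-→d6:-→d7:-→d8:H0→d9:-→d10:-→d11:-→d12:-→d13:-→d14:-→d15:-→d16:-→d17:-→d18:-→d19:-→d20:-→d21:-→d22:H3→d23:-  best=H3
  ? 168.144.145.131  path d0:-→d1:-→d2:-→d3:-→d4:-→d5:-→d6:-→d7:-→d8:H0→d9:-→d10:-→d11:-→d12:-→d13:-→d14:-→d15:-→d16:-→d17:-→d18:-→d19:-→d20:-→d21:-→d22:H3→d23:-→d24:-→d25:H1→d26:-→d27:-  best=H1
  + 169.136.128.0/17 (H4) depth=17
  del 169.136.128.0/17 (clear depth 17)
  + 169.136.234.224/28 (H4) depth=28
  + 168.144.144.0/20 (H3) depth=20
  + 168.144.0.0/12 (H1) depth=12
  + 184.189.80.0/20 (H2) depth=20
  + 169.128.0.0/9 (H4) depth=9
  + 192.0.0.0/3 (H1) depth=3
  + 184.189.95.0/24 (H1) depth=24
  + 213.174.30.0/24 (H0) depth=24
  + 168.144.144.0/20 (H3) depth=20
  ? 168.11.101.22  path d0:-→d1:-→d2:-→d3:-→d4:-→d5:-→d6:-→d7:-→d8:H0  best=H0
  ? 169.136.234.224  path d0:-→d1:-→d2:-→d3:-→d4:-→d5:-→d6:-→d7:-→d8:-→d9:H4→d10:-→d11:-→d12:-→d13:-→d14:-→d15:-→d16:-→d17:-→d18:-→d19:-→d20:-→d21:-→d22:-→d23:H3→d24:-→d25:-→d26:-→d27:-→d28:H4  best=H4
  + 184.176.0.0/12 (H4) depth=12
  + 184.189.95.216/32 (H3) depth=32
  ? 184.189.1.73  path d0:-→d1:-→d2:-→d3:-→d4:-→d5:-→d6:-→d7:-→d8:-→d9:-→d10:-→d11:-→d12:H4→d13:-→d14:-→d15:-→d16:H0→d17:-  best=H0
  ? 184.176.0.16  path d0:-→d1:-→d2:-→d3:-→d4:-→d5:-→d6:-→d7:-→d8:-→d9:-→d10:-→d11:-→d12:H4  best=H4
  + 169.136.224.0/20 (H2) depth=20
  ? 184.189.95.13  path d0:-→d1:-→d2:-→d3:-→d4:-→d5:-→d6:-→d7:-→d8:-→d9:-→d10:-→d11:-→d12:H4→d13:-→d14:-→d15:-→d16:H0→d17:-→d18:-→d19:-→d20:H2→d21:-→d22:-→d23:-→d24:H1  best=H1
  del 168.144.145.128/25 (clear depth 25)
  + 168.144.128.0/18 (H2) depth=18
  ? 213.174.30.0  path d0:-→d1:-→d2:-→d3:H1→d4:-→d5:-→d6:-→d7:-→d8:-→d9:-→d10:-→d11:-→d12:-→d13:-→d14:-→d15:-→d16:-→d17:-→d18:-→d19:-→d20:-→d21:-→d22:-→d23:H1→d24:H0  best=H0

== LOOKUPS ==
["H3","H3","H1","H0","H4","H0","H4","H1","H0"]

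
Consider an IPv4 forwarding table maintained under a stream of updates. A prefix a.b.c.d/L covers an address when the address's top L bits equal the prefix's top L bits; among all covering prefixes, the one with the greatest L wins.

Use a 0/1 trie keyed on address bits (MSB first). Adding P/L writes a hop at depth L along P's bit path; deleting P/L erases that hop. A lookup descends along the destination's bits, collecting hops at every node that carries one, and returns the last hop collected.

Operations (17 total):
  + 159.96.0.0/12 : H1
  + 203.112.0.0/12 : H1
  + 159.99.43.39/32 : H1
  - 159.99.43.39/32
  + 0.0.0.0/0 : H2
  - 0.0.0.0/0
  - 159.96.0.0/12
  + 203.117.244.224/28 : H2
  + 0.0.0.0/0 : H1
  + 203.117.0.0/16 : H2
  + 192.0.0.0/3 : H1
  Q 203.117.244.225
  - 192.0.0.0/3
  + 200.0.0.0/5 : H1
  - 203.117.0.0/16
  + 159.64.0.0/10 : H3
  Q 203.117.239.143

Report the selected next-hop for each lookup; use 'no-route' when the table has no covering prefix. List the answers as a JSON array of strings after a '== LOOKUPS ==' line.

Process each operation:
  + 159.96.0.0/12 (H1) depth=12
  + 203.112.0.0/12 (H1) depth=12
  + 159.99.43.39/32 (H1) depth=32
  del 159.99.43.39/32 (clear depth 32)
  + 0.0.0.0/0 (H2) depth=0
  del 0.0.0.0/0 (clear depth 0)
  del 159.96.0.0/12 (clear depth 12)
  + 203.117.244.224/28 (H2) depth=28
  + 0.0.0.0/0 (H1) depth=0
  + 203.117.0.0/16 (H2) depth=16
  + 192.0.0.0/3 (H1) depth=3
  ? 203.117.244.225  path d0:H1→d1:-→d2:-→d3:H1→d4:-→d5:-→d6:-→d7:-→d8:-→d9:-→d10:-→d11:-→d12:H1→d13:-→d14:-→d15:-→d16:H2→d17:-→d18:-→d19:-→d20:-→d21:-→d22:-→d23:-→d24:-→d25:-→d26:-→d27:-→d28:H2  best=H2
  del 192.0.0.0/3 (clear depth 3)
  + 200.0.0.0/5 (H1) depth=5
  del 203.117.0.0/16 (clear depth 16)
  + 159.64.0.0/10 (H3) depth=10
  ? 203.117.239.143  path d0:H1→d1:-→d2:-→d3:-→d4:-→d5:H1→d6:-→d7:-→d8:-→d9:-→d10:-→d11:-→d12:H1→d13:-→d14:-→d15:-→d16:-→d17:-→d18:-→d19:-  best=H1

== LOOKUPS ==
["H2","H1"]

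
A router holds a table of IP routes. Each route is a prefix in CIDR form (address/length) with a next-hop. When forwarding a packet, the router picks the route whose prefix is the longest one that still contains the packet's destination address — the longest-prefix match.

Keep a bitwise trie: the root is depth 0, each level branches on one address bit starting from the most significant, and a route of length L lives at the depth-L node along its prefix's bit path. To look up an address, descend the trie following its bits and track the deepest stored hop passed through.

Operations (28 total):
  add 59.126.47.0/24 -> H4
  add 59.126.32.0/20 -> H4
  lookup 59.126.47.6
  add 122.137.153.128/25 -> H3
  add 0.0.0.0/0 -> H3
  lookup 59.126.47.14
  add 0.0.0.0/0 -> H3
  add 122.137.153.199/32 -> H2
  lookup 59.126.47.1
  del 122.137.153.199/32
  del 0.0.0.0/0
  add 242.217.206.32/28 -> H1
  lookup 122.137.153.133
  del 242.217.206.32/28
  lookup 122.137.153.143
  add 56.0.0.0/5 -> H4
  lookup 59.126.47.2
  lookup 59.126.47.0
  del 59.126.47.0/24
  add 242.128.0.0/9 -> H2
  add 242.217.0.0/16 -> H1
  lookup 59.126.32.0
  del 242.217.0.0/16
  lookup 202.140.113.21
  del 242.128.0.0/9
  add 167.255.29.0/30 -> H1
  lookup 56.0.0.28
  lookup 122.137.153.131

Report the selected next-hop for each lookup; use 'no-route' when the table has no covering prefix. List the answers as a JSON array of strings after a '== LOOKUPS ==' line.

Trace:
  + 59.126.47.0/24 (H4) depth=24
  + 59.126.32.0/20 (H4) depth=20
  Q 59.126.47.6: descend 001110110111111000101111 ; hops seen [H4,H4] ; pick H4
  + 122.137.153.128/25 (H3) depth=25
  + 0.0.0.0/0 (H3) depth=0
  Q 59.126.47.14: descend 001110110111111000101111 ; hops seen [H3,H4,H4] ; pick H4
  + 0.0.0.0/0 (H3) depth=0
  + 122.137.153.199/32 (H2) depth=32
  Q 59.126.47.1: descend 001110110111111000101111 ; hops seen [H3,H4,H4] ; pick H4
  del 122.137.153.199/32 (clear depth 32)
  del 0.0.0.0/0 (clear depth 0)
  + 242.217.206.32/28 (H1) depth=28
  Q 122.137.153.133: descend 0111101010001001100110011 ; hops seen [H3] ; pick H3
  del 242.217.206.32/28 (clear depth 28)
  Q 122.137.153.143: descend 0111101010001001100110011 ; hops seen [H3] ; pick H3
  + 56.0.0.0/5 (H4) depth=5
  Q 59.126.47.2: descend 001110110111111000101111 ; hops seen [H4,H4,H4] ; pick H4
  Q 59.126.47.0: descend 001110110111111000101111 ; hops seen [H4,H4,H4] ; pick H4
  del 59.126.47.0/24 (clear depth 24)
  + 242.128.0.0/9 (H2) depth=9
  + 242.217.0.0/16 (H1) depth=16
  Q 59.126.32.0: descend 00111011011111100010 ; hops seen [H4,H4] ; pick H4
  del 242.217.0.0/16 (clear depth 16)
  Q 202.140.113.21: descend 11 ; hops seen [∅] ; pick no-route
  del 242.128.0.0/9 (clear depth 9)
  + 167.255.29.0/30 (H1) depth=30
  Q 56.0.0.28: descend 001110 ; hops seen [H4] ; pick H4
  Q 122.137.153.131: descend 0111101010001001100110011 ; hops seen [H3] ; pick H3

== LOOKUPS ==
["H4","H4","H4","H3","H3","H4","H4","H4","no-route","H4","H3"]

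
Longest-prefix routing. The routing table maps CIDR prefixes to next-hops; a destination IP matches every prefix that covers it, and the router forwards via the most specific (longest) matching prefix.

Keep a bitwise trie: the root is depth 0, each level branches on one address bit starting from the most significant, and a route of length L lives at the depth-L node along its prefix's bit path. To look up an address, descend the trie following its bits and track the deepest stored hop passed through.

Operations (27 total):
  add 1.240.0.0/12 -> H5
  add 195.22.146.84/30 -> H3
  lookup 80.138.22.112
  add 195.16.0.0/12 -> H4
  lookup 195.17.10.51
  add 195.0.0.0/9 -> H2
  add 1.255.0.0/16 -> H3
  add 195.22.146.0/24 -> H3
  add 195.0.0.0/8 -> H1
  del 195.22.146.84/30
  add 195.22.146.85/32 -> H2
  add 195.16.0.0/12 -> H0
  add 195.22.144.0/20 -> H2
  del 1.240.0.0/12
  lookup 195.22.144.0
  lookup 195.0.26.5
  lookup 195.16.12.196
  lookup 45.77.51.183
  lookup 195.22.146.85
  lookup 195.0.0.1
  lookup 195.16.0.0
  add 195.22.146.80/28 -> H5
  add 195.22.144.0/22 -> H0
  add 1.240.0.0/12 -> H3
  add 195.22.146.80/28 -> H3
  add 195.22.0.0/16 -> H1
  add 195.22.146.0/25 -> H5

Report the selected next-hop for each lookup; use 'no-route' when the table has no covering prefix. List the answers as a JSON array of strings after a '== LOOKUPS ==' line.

Process each operation:
  add 1.240.0.0/12 -> H5 at depth 12
  add 195.22.146.84/30 -> H3 at depth 30
  Q 80.138.22.112: descend 0 ; hops seen [∅] ; pick no-route
  add 195.16.0.0/12 -> H4 at depth 12
  Q 195.17.10.51: descend 1100001100010 ; hops seen [H4] ; pick H4
  add 195.0.0.0/9 -> H2 at depth 9
  add 1.255.0.0/16 -> H3 at depth 16
  add 195.22.146.0/24 -> H3 at depth 24
  add 195.0.0.0/8 -> H1 at depth 8
  - 195.22.146.84/30 clear@30
  add 195.22.146.85/32 -> H2 at depth 32
  add 195.16.0.0/12 -> H0 at depth 12
  add 195.22.144.0/20 -> H2 at depth 20
  - 1.240.0.0/12 clear@12
  Q 195.22.144.0: descend 1100001100010110100100 ; hops seen [H1,H2,H0,H2] ; pick H2
  Q 195.0.26.5: descend 11000011000 ; hops seen [H1,H2] ; pick H2
  Q 195.16.12.196: descend 1100001100010 ; hops seen [H1,H2,H0] ; pick H0
  Q 45.77.51.183: descend 00 ; hops seen [∅] ; pick no-route
  Q 195.22.146.85: descend 11000011000101101001001001010101 ; hops seen [H1,H2,H0,H2,H3,H2] ; pick H2
  Q 195.0.0.1: descend 11000011000 ; hops seen [H1,H2] ; pick H2
  Q 195.16.0.0: descend 1100001100010 ; hops seen [H1,H2,H0] ; pick H0
  add 195.22.146.80/28 -> H5 at depth 28
  add 195.22.144.0/22 -> H0 at depth 22
  add 1.240.0.0/12 -> H3 at depth 12
  add 195.22.146.80/28 -> H3 at depth 28
  add 195.22.0.0/16 -> H1 at depth 16
  add 195.22.146.0/25 -> H5 at depth 25

== LOOKUPS ==
["no-route","H4","H2","H2","H0","no-route","H2","H2","H0"]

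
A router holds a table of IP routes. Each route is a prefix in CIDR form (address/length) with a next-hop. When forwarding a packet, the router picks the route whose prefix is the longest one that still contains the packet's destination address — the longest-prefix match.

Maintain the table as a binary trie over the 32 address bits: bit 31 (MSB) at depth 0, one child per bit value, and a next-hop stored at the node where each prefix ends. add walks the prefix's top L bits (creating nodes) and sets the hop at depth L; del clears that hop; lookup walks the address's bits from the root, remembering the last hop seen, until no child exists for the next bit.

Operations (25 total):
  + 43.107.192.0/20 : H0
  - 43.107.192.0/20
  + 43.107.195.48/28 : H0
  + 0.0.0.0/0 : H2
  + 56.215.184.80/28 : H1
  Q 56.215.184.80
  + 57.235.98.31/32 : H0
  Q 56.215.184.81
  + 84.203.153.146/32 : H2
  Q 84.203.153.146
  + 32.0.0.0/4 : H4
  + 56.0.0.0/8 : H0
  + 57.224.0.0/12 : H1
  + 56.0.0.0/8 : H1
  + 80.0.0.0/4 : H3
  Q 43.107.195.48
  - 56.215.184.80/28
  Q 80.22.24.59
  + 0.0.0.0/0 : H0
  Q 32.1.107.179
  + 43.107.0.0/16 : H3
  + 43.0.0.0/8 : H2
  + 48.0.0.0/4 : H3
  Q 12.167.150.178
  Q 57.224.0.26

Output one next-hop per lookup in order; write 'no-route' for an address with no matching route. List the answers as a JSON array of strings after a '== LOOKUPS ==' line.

Trace:
  add 43.107.192.0/20 -> H0 at depth 20
  - 43.107.192.0/20 clear@20
  add 43.107.195.48/28 -> H0 at depth 28
  add 0.0.0.0/0 -> H2 at depth 0
  add 56.215.184.80/28 -> H1 at depth 28
  ? 56.215.184.80  path d0:H2→d1:-→d2:-→d3:-→d4:-→d5:-→d6:-→d7:-→d8:-→d9:-→d10:-→d11:-→d12:-→d13:-→d14:-→d15:-→d16:-→d17:-→d18:-→d19:-→d20:-→d21:-→d22:-→d23:-→d24:-→d25:-→d26:-→d27:-→d28:H1  best=H1
  add 57.235.98.31/32 -> H0 at depth 32
  ? 56.215.184.81  path d0:H2→d1:-→d2:-→d3:-→d4:-→d5:-→d6:-→d7:-→d8:-→d9:-→d10:-→d11:-→d12:-→d13:-→d14:-→d15:-→d16:-→d17:-→d18:-→d19:-→d20:-→d21:-→d22:-→d23:-→d24:-→d25:-→d26:-→d27:-→d28:H1  best=H1
  add 84.203.153.146/32 -> H2 at depth 32
  ? 84.203.153.146  path d0:H2→d1:-→d2:-→d3:-→d4:-→d5:-→d6:-→d7:-→d8:-→d9:-→d10:-→d11:-→d12:-→d13:-→d14:-→d15:-→d16:-→d17:-→d18:-→d19:-→d20:-→d21:-→d22:-→d23:-→d24:-→d25:-→d26:-→d27:-→d28:-→d29:-→d30:-→d31:-→d32:H2  best=H2
  add 32.0.0.0/4 -> H4 at depth 4
  add 56.0.0.0/8 -> H0 at depth 8
  add 57.224.0.0/12 -> H1 at depth 12
  add 56.0.0.0/8 -> H1 at depth 8
  add 80.0.0.0/4 -> H3 at depth 4
  ? 43.107.195.48  path d0:H2→d1:-→d2:-→d3:-→d4:H4→d5:-→d6:-→d7:-→d8:-→d9:-→d10:-→d11:-→d12:-→d13:-→d14:-→d15:-→d16:-→d17:-→d18:-→d19:-→d20:-→d21:-→d22:-→d23:-→d24:-→d25:-→d26:-→d27:-→d28:H0  best=H0
  - 56.215.184.80/28 clear@28
  ? 80.22.24.59  path d0:H2→d1:-→d2:-→d3:-→d4:H3→d5:-  best=H3
  add 0.0.0.0/0 -> H0 at depth 0
  ? 32.1.107.179  path d0:H0→d1:-→d2:-→d3:-→d4:H4  best=H4
  add 43.107.0.0/16 -> H3 at depth 16
  add 43.0.0.0/8 -> H2 at depth 8
  add 48.0.0.0/4 -> H3 at depth 4
  ? 12.167.150.178  path d0:H0→d1:-→d2:-  best=H0
  ? 57.224.0.26  path d0:H0→d1:-→d2:-→d3:-→d4:H3→d5:-→d6:-→d7:-→d8:-→d9:-→d10:-→d11:-→d12:H1  best=H1

== LOOKUPS ==
["H1","H1","H2","H0","H3","H4","H0","H1"]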